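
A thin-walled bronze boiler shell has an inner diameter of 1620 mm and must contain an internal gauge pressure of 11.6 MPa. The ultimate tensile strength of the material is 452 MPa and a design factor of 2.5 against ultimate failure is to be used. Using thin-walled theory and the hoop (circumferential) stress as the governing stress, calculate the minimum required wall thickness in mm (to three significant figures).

t = 52.0 mm

σ_allow = 452/2.5 = 180.8 MPa.
Hoop stress σ_h = pD/(2t), so t = pD/(2σ_allow) = 11.6×1620/(2×180.8) = 51.97 mm.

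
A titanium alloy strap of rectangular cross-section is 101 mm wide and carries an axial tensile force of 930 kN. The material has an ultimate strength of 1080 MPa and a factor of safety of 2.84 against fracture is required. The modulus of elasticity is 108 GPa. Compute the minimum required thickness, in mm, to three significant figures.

t = 24.2 mm

σ_allow = 1080/2.84 = 380.3 MPa.
Required area A = F/σ_allow = 930000/380.3 = 2446 mm².
t = A/w = 2446/101 = 24.21 mm.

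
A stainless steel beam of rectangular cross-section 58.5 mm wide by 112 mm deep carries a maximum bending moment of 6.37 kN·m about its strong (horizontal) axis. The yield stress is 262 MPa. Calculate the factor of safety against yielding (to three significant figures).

Section modulus S = bh²/6 = 58.5×112²/6 = 122300 mm³.
σ = M/S = 6370000/122300 = 52.08 MPa.
n = 262/52.08 = 5.030.

n = 5.03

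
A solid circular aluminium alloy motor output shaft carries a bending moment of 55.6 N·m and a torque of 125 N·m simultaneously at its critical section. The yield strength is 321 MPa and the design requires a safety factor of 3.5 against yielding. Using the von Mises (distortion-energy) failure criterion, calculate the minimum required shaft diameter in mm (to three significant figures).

d = 23.8 mm

σ_allow = σ_y/n = 321/3.5 = 91.71 MPa.
For a solid shaft σ_b = 32M/(πd³) and τ = 16T/(πd³), so the von Mises stress is σ' = (16/πd³)·√(4M²+3T²).
√(4M²+3T²) = √(4×(55600)² + 3×(125000)²) = 243400 N·mm.
d³ = 16×243400/(π×91.71) = 13520 mm³.
d = 23.82 mm.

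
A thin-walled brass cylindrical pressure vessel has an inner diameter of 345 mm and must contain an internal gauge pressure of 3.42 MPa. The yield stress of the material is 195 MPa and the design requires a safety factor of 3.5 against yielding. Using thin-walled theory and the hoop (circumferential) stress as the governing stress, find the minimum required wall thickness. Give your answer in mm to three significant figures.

t = 10.6 mm

σ_allow = 195/3.5 = 55.71 MPa.
Hoop stress σ_h = pD/(2t), so t = pD/(2σ_allow) = 3.42×345/(2×55.71) = 10.59 mm.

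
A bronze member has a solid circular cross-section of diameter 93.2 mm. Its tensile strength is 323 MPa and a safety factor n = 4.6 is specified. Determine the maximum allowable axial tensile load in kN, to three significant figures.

F_allow = 479 kN

σ_allow = 323/4.6 = 70.22 MPa.
A = πd²/4 = π×93.2²/4 = 6822 mm².
F_allow = σ_allow × A = 70.22×6822 = 479000 N.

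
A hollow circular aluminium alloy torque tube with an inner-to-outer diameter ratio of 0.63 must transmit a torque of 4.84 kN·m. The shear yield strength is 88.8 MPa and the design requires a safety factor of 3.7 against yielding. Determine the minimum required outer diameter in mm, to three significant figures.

d_o = 107 mm

τ_allow = 88.8/3.7 = 24.00 MPa.
For a hollow shaft τ = 16T/[πd_o³(1−k⁴)] with k = 0.63, so 1−k⁴ = 0.8425.
d_o³ = 16T/[π τ_allow (1−k⁴)] = 16×4840000/(π×24.00×0.8425) = 1.219×10^6 mm³.
d_o = 106.8 mm.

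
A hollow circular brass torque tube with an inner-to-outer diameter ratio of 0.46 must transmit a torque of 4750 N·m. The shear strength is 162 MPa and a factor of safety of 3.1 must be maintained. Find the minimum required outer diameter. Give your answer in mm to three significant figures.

τ_allow = 162/3.1 = 52.26 MPa.
For a hollow shaft τ = 16T/[πd_o³(1−k⁴)] with k = 0.46, so 1−k⁴ = 0.9552.
d_o³ = 16T/[π τ_allow (1−k⁴)] = 16×4750000/(π×52.26×0.9552) = 484600 mm³.
d_o = 78.55 mm.

d_o = 78.5 mm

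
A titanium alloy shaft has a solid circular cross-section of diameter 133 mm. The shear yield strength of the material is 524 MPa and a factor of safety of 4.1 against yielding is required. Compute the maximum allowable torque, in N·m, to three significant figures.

τ_allow = 524/4.1 = 127.8 MPa.
For a solid shaft T_allow = τ_allow·πd³/16; πd³/16 = π×133³/16 = 461900 mm³.
T_allow = 127.8×461900 = 5.904×10^7 N·mm = 59040 N·m.

T_allow = 59000 N·m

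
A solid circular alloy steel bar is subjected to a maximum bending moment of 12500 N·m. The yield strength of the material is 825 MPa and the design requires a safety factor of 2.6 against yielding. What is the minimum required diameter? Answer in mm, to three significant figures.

d = 73.8 mm

σ_allow = 825/2.6 = 317.3 MPa.
For a solid circular section σ = 32M/(πd³), so d³ = 32M/(π σ_allow) = 32×1.2500×10^7/(π×317.3) = 401300 mm³.
d = 73.76 mm.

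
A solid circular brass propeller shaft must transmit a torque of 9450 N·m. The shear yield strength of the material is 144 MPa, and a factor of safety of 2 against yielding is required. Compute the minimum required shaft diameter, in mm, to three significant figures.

Allowable shear stress τ_allow = 144/2 = 72.00 MPa.
For a solid shaft τ = 16T/(πd³), so d³ = 16T/(π τ_allow) = 16×9450000/(π×72.00) = 668500 mm³.
d = (668500)^(1/3) = 87.44 mm.

d = 87.4 mm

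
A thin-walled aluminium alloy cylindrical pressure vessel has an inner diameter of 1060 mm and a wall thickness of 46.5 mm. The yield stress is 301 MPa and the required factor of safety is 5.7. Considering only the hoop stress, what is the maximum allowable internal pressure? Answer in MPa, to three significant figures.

p_allow = 4.63 MPa

σ_allow = 301/5.7 = 52.81 MPa.
σ_h = pD/(2t) → p_allow = 2σ_allow t/D = 2×52.81×46.5/1060 = 4.633 MPa.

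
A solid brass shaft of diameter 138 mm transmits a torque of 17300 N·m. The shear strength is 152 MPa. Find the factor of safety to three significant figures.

n = 4.53

τ = 16T/(πd³) = 16×1.7300×10^7/(π×138³) = 33.53 MPa.
n = τ_limit/τ = 152/33.53 = 4.534.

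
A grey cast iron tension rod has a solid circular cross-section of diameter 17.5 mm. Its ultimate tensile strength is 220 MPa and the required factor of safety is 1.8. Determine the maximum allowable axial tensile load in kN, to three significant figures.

σ_allow = 220/1.8 = 122.2 MPa.
A = πd²/4 = π×17.5²/4 = 240.5 mm².
F_allow = σ_allow × A = 122.2×240.5 = 29400 N.

F_allow = 29.4 kN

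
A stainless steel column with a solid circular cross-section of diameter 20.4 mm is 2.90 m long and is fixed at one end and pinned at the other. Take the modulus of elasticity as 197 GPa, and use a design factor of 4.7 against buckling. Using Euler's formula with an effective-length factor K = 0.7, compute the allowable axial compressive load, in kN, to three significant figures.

I = πd⁴/64 = π×20.4⁴/64 = 8501 mm⁴.
Effective length L_e = KL = 0.7×2.90 m = 2030 mm.
Euler critical load P_cr = π²EI/L_e² = π²×197000×8501/2030² = 4011 N.
P_allow = P_cr/n = 4011/4.7 = 853.4 N.

P_allow = 0.853 kN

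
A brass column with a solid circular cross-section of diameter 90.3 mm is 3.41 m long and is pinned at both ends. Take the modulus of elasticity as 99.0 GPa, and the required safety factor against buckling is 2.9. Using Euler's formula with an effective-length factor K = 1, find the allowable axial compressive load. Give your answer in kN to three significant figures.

P_allow = 94.6 kN

I = πd⁴/64 = π×90.3⁴/64 = 3.264×10^6 mm⁴.
Effective length L_e = KL = 1×3.41 m = 3410 mm.
Euler critical load P_cr = π²EI/L_e² = π²×99000×3.264×10^6/3410² = 274300 N.
P_allow = P_cr/n = 274300/2.9 = 94570 N.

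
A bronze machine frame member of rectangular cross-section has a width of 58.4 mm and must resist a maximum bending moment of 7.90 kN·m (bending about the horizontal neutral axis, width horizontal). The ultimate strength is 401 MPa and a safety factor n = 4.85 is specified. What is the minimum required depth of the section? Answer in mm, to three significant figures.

σ_allow = 401/4.85 = 82.68 MPa.
For a rectangular section σ = 6M/(bh²), so h² = 6M/(b σ_allow) = 6×7900000/(58.4×82.68) = 9817 mm².
h = 99.08 mm.

h = 99.1 mm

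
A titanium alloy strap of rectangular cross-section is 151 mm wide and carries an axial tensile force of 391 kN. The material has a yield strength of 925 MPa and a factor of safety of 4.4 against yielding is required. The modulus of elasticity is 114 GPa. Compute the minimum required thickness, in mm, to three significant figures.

t = 12.3 mm

σ_allow = 925/4.4 = 210.2 MPa.
Required area A = F/σ_allow = 391000/210.2 = 1860 mm².
t = A/w = 1860/151 = 12.32 mm.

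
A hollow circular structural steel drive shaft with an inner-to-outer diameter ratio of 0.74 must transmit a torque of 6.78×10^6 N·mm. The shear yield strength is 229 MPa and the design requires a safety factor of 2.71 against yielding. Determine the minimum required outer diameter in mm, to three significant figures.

τ_allow = 229/2.71 = 84.50 MPa.
For a hollow shaft τ = 16T/[πd_o³(1−k⁴)] with k = 0.74, so 1−k⁴ = 0.7001.
d_o³ = 16T/[π τ_allow (1−k⁴)] = 16×6780000/(π×84.50×0.7001) = 583600 mm³.
d_o = 83.57 mm.

d_o = 83.6 mm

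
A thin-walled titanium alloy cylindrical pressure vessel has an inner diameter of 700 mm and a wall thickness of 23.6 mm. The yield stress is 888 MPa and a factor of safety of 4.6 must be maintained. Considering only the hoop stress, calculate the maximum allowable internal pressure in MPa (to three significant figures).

σ_allow = 888/4.6 = 193.0 MPa.
σ_h = pD/(2t) → p_allow = 2σ_allow t/D = 2×193.0×23.6/700 = 13.02 MPa.

p_allow = 13.0 MPa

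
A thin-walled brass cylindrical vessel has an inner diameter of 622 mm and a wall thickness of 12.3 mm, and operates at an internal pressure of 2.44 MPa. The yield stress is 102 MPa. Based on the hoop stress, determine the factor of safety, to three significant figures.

σ_h = pD/(2t) = 2.44×622/(2×12.3) = 61.69 MPa.
n = 102/61.69 = 1.653.

n = 1.65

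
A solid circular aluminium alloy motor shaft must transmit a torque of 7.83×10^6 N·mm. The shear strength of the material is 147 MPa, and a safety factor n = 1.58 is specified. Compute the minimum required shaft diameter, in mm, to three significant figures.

d = 75.4 mm

Allowable shear stress τ_allow = 147/1.58 = 93.04 MPa.
For a solid shaft τ = 16T/(πd³), so d³ = 16T/(π τ_allow) = 16×7830000/(π×93.04) = 428600 mm³.
d = (428600)^(1/3) = 75.40 mm.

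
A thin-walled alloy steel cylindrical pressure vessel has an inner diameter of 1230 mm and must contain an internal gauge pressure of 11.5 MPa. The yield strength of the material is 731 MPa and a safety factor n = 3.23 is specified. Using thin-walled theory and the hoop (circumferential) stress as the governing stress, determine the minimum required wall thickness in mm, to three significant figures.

σ_allow = 731/3.23 = 226.3 MPa.
Hoop stress σ_h = pD/(2t), so t = pD/(2σ_allow) = 11.5×1230/(2×226.3) = 31.25 mm.

t = 31.3 mm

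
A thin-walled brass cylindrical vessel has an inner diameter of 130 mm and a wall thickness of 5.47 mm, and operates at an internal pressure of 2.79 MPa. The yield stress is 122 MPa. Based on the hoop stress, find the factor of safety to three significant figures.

n = 3.68

σ_h = pD/(2t) = 2.79×130/(2×5.47) = 33.15 MPa.
n = 122/33.15 = 3.680.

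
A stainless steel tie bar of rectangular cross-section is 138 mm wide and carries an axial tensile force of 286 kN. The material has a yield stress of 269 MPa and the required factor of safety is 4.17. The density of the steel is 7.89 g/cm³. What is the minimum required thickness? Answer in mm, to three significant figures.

t = 32.1 mm

σ_allow = 269/4.17 = 64.51 MPa.
Required area A = F/σ_allow = 286000/64.51 = 4434 mm².
t = A/w = 4434/138 = 32.13 mm.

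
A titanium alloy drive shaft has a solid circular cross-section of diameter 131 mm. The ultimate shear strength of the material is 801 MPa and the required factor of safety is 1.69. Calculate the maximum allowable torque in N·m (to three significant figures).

τ_allow = 801/1.69 = 474.0 MPa.
For a solid shaft T_allow = τ_allow·πd³/16; πd³/16 = π×131³/16 = 441400 mm³.
T_allow = 474.0×441400 = 2.092×10^8 N·mm = 209200 N·m.

T_allow = 2.09×10^5 N·m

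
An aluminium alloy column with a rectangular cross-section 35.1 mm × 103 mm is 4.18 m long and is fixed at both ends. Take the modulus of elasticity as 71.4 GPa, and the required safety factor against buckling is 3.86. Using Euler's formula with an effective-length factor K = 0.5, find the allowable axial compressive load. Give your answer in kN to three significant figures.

Buckling occurs about the weak axis: I_min = h·b³/12 = 103×35.1³/12 = 371200 mm⁴ (b = 35.1 mm is the smaller dimension).
Effective length L_e = KL = 0.5×4.18 m = 2090 mm.
Euler critical load P_cr = π²EI/L_e² = π²×71400×371200/2090² = 59880 N.
P_allow = P_cr/n = 59880/3.86 = 15510 N.

P_allow = 15.5 kN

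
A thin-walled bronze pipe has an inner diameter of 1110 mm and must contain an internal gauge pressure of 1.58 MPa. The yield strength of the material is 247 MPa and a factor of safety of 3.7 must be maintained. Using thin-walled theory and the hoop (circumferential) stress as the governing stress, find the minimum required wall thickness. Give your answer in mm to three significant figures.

σ_allow = 247/3.7 = 66.76 MPa.
Hoop stress σ_h = pD/(2t), so t = pD/(2σ_allow) = 1.58×1110/(2×66.76) = 13.14 mm.

t = 13.1 mm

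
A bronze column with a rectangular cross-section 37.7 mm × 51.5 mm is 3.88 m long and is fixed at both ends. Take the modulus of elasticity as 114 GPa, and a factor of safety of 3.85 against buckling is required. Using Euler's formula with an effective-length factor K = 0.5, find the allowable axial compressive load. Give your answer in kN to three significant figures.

Buckling occurs about the weak axis: I_min = h·b³/12 = 51.5×37.7³/12 = 230000 mm⁴ (b = 37.7 mm is the smaller dimension).
Effective length L_e = KL = 0.5×3.88 m = 1940 mm.
Euler critical load P_cr = π²EI/L_e² = π²×114000×230000/1940² = 68750 N.
P_allow = P_cr/n = 68750/3.85 = 17860 N.

P_allow = 17.9 kN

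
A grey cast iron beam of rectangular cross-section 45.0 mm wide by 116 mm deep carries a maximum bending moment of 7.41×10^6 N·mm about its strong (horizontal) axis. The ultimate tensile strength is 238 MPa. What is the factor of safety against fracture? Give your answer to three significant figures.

Section modulus S = bh²/6 = 45.0×116²/6 = 100900 mm³.
σ = M/S = 7410000/100900 = 73.42 MPa.
n = 238/73.42 = 3.241.

n = 3.24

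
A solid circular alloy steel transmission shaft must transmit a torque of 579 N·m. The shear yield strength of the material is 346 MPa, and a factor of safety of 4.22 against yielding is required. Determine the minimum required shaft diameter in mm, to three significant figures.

d = 33.0 mm

Allowable shear stress τ_allow = 346/4.22 = 81.99 MPa.
For a solid shaft τ = 16T/(πd³), so d³ = 16T/(π τ_allow) = 16×579000/(π×81.99) = 35970 mm³.
d = (35970)^(1/3) = 33.01 mm.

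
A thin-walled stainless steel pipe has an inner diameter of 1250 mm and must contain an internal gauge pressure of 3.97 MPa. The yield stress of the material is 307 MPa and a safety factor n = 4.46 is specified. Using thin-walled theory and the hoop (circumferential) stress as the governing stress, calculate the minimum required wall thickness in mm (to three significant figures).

t = 36.0 mm

σ_allow = 307/4.46 = 68.83 MPa.
Hoop stress σ_h = pD/(2t), so t = pD/(2σ_allow) = 3.97×1250/(2×68.83) = 36.05 mm.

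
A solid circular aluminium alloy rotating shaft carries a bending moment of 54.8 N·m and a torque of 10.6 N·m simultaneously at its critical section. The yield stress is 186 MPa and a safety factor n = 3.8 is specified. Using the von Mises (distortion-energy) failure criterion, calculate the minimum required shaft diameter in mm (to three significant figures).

σ_allow = σ_y/n = 186/3.8 = 48.95 MPa.
For a solid shaft σ_b = 32M/(πd³) and τ = 16T/(πd³), so the von Mises stress is σ' = (16/πd³)·√(4M²+3T²).
√(4M²+3T²) = √(4×(54800)² + 3×(10600)²) = 111100 N·mm.
d³ = 16×111100/(π×48.95) = 11560 mm³.
d = 22.61 mm.

d = 22.6 mm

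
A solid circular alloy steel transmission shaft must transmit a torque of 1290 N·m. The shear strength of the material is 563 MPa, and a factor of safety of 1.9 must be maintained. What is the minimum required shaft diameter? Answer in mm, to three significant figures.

Allowable shear stress τ_allow = 563/1.9 = 296.3 MPa.
For a solid shaft τ = 16T/(πd³), so d³ = 16T/(π τ_allow) = 16×1290000/(π×296.3) = 22170 mm³.
d = (22170)^(1/3) = 28.09 mm.

d = 28.1 mm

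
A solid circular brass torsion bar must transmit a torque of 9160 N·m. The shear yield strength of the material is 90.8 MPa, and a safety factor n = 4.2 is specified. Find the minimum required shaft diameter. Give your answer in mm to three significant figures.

Allowable shear stress τ_allow = 90.8/4.2 = 21.62 MPa.
For a solid shaft τ = 16T/(πd³), so d³ = 16T/(π τ_allow) = 16×9160000/(π×21.62) = 2.158×10^6 mm³.
d = (2.158×10^6)^(1/3) = 129.2 mm.

d = 129 mm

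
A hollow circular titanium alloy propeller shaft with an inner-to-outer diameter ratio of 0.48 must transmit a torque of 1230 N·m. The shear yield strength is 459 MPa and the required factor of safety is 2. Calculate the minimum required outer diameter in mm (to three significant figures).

d_o = 30.7 mm

τ_allow = 459/2 = 229.5 MPa.
For a hollow shaft τ = 16T/[πd_o³(1−k⁴)] with k = 0.48, so 1−k⁴ = 0.9469.
d_o³ = 16T/[π τ_allow (1−k⁴)] = 16×1230000/(π×229.5×0.9469) = 28830 mm³.
d_o = 30.66 mm.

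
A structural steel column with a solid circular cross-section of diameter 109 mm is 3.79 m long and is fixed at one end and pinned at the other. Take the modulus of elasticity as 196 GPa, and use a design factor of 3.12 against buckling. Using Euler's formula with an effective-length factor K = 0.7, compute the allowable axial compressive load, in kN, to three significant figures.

I = πd⁴/64 = π×109⁴/64 = 6.929×10^6 mm⁴.
Effective length L_e = KL = 0.7×3.79 m = 2653 mm.
Euler critical load P_cr = π²EI/L_e² = π²×196000×6.929×10^6/2653² = 1.904×10^6 N.
P_allow = P_cr/n = 1.904×10^6/3.12 = 610400 N.

P_allow = 610 kN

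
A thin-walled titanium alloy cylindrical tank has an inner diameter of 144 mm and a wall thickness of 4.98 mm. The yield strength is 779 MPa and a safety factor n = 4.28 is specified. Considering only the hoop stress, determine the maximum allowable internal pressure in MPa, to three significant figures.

σ_allow = 779/4.28 = 182.0 MPa.
σ_h = pD/(2t) → p_allow = 2σ_allow t/D = 2×182.0×4.98/144 = 12.59 MPa.

p_allow = 12.6 MPa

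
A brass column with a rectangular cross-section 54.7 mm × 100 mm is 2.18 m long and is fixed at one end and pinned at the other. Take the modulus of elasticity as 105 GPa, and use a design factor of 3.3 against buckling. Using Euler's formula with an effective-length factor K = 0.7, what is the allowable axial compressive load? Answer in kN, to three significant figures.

Buckling occurs about the weak axis: I_min = h·b³/12 = 100×54.7³/12 = 1.364×10^6 mm⁴ (b = 54.7 mm is the smaller dimension).
Effective length L_e = KL = 0.7×2.18 m = 1526 mm.
Euler critical load P_cr = π²EI/L_e² = π²×105000×1.364×10^6/1526² = 607000 N.
P_allow = P_cr/n = 607000/3.3 = 183900 N.

P_allow = 184 kN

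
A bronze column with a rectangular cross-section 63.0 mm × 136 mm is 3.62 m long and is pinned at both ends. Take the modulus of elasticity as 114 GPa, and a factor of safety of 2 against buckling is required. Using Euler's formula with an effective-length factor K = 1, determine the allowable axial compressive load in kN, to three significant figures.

Buckling occurs about the weak axis: I_min = h·b³/12 = 136×63.0³/12 = 2.834×10^6 mm⁴ (b = 63.0 mm is the smaller dimension).
Effective length L_e = KL = 1×3.62 m = 3620 mm.
Euler critical load P_cr = π²EI/L_e² = π²×114000×2.834×10^6/3620² = 243300 N.
P_allow = P_cr/n = 243300/2 = 121700 N.

P_allow = 122 kN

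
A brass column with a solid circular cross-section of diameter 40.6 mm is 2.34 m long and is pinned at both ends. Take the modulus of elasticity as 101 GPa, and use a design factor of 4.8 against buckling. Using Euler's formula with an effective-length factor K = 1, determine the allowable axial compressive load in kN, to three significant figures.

P_allow = 5.06 kN

I = πd⁴/64 = π×40.6⁴/64 = 133400 mm⁴.
Effective length L_e = KL = 1×2.34 m = 2340 mm.
Euler critical load P_cr = π²EI/L_e² = π²×101000×133400/2340² = 24280 N.
P_allow = P_cr/n = 24280/4.8 = 5059 N.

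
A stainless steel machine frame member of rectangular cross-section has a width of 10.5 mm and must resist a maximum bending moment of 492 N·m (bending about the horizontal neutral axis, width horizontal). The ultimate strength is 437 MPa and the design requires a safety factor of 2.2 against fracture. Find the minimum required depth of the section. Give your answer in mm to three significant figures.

h = 37.6 mm

σ_allow = 437/2.2 = 198.6 MPa.
For a rectangular section σ = 6M/(bh²), so h² = 6M/(b σ_allow) = 6×492000/(10.5×198.6) = 1415 mm².
h = 37.62 mm.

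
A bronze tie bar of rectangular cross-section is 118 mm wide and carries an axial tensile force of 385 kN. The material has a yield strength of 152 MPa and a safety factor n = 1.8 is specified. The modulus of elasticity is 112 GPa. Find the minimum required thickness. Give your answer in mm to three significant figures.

σ_allow = 152/1.8 = 84.44 MPa.
Required area A = F/σ_allow = 385000/84.44 = 4559 mm².
t = A/w = 4559/118 = 38.64 mm.

t = 38.6 mm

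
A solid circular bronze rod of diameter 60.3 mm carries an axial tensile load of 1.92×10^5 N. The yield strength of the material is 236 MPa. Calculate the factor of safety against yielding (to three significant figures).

n = 3.51

A = πd²/4 = 2856 mm².
σ = F/A = 192000/2856 = 67.23 MPa.
n = 236/67.23 = 3.510.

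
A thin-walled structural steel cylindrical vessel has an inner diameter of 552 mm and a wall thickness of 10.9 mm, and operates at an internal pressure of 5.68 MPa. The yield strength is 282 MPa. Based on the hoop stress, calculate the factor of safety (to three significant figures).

n = 1.96

σ_h = pD/(2t) = 5.68×552/(2×10.9) = 143.8 MPa.
n = 282/143.8 = 1.961.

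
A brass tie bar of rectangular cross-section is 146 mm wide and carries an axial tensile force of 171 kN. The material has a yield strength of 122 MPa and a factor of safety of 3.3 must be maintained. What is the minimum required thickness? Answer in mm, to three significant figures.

σ_allow = 122/3.3 = 36.97 MPa.
Required area A = F/σ_allow = 171000/36.97 = 4625 mm².
t = A/w = 4625/146 = 31.68 mm.

t = 31.7 mm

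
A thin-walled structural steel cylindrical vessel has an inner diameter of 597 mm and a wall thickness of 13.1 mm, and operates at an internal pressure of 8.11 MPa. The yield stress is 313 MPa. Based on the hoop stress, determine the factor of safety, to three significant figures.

σ_h = pD/(2t) = 8.11×597/(2×13.1) = 184.8 MPa.
n = 313/184.8 = 1.694.

n = 1.69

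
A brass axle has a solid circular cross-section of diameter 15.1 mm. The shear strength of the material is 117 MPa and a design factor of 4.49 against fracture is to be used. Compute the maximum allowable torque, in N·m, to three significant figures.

τ_allow = 117/4.49 = 26.06 MPa.
For a solid shaft T_allow = τ_allow·πd³/16; πd³/16 = π×15.1³/16 = 676.0 mm³.
T_allow = 26.06×676.0 = 17620 N·mm = 17.62 N·m.

T_allow = 17.6 N·m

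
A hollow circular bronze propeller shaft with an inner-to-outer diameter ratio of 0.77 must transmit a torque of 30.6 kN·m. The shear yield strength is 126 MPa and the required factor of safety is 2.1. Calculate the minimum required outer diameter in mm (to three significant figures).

τ_allow = 126/2.1 = 60.00 MPa.
For a hollow shaft τ = 16T/[πd_o³(1−k⁴)] with k = 0.77, so 1−k⁴ = 0.6485.
d_o³ = 16T/[π τ_allow (1−k⁴)] = 16×3.0600×10^7/(π×60.00×0.6485) = 4.005×10^6 mm³.
d_o = 158.8 mm.

d_o = 159 mm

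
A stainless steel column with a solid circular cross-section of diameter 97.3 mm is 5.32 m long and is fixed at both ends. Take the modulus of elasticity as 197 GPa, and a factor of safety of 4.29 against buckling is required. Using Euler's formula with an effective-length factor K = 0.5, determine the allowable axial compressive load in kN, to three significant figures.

P_allow = 282 kN

I = πd⁴/64 = π×97.3⁴/64 = 4.400×10^6 mm⁴.
Effective length L_e = KL = 0.5×5.32 m = 2660 mm.
Euler critical load P_cr = π²EI/L_e² = π²×197000×4.400×10^6/2660² = 1.209×10^6 N.
P_allow = P_cr/n = 1.209×10^6/4.29 = 281800 N.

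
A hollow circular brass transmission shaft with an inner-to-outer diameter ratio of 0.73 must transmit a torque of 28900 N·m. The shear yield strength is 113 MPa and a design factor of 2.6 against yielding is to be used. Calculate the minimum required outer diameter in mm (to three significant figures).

τ_allow = 113/2.6 = 43.46 MPa.
For a hollow shaft τ = 16T/[πd_o³(1−k⁴)] with k = 0.73, so 1−k⁴ = 0.7160.
d_o³ = 16T/[π τ_allow (1−k⁴)] = 16×2.8900×10^7/(π×43.46×0.7160) = 4.730×10^6 mm³.
d_o = 167.9 mm.

d_o = 168 mm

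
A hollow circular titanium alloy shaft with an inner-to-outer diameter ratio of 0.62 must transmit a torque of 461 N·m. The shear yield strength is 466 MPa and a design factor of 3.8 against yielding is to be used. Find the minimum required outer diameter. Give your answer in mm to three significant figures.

d_o = 28.2 mm

τ_allow = 466/3.8 = 122.6 MPa.
For a hollow shaft τ = 16T/[πd_o³(1−k⁴)] with k = 0.62, so 1−k⁴ = 0.8522.
d_o³ = 16T/[π τ_allow (1−k⁴)] = 16×461000/(π×122.6×0.8522) = 22470 mm³.
d_o = 28.22 mm.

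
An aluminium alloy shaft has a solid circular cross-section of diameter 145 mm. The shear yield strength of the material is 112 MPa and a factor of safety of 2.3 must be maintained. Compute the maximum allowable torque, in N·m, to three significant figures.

τ_allow = 112/2.3 = 48.70 MPa.
For a solid shaft T_allow = τ_allow·πd³/16; πd³/16 = π×145³/16 = 598600 mm³.
T_allow = 48.70×598600 = 2.915×10^7 N·mm = 29150 N·m.

T_allow = 29100 N·m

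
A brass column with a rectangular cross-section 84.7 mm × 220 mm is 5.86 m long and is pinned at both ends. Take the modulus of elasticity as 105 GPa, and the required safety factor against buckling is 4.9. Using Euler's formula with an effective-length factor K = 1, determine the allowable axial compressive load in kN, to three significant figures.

Buckling occurs about the weak axis: I_min = h·b³/12 = 220×84.7³/12 = 1.114×10^7 mm⁴ (b = 84.7 mm is the smaller dimension).
Effective length L_e = KL = 1×5.86 m = 5860 mm.
Euler critical load P_cr = π²EI/L_e² = π²×105000×1.114×10^7/5860² = 336200 N.
P_allow = P_cr/n = 336200/4.9 = 68610 N.

P_allow = 68.6 kN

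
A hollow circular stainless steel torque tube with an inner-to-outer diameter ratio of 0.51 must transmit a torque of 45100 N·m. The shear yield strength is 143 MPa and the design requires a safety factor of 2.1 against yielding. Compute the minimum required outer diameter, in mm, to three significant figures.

τ_allow = 143/2.1 = 68.10 MPa.
For a hollow shaft τ = 16T/[πd_o³(1−k⁴)] with k = 0.51, so 1−k⁴ = 0.9323.
d_o³ = 16T/[π τ_allow (1−k⁴)] = 16×4.5100×10^7/(π×68.10×0.9323) = 3.618×10^6 mm³.
d_o = 153.5 mm.

d_o = 154 mm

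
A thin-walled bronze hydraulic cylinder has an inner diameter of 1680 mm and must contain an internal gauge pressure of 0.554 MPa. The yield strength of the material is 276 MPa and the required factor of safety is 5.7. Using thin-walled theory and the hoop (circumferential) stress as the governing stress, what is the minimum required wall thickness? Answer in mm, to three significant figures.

σ_allow = 276/5.7 = 48.42 MPa.
Hoop stress σ_h = pD/(2t), so t = pD/(2σ_allow) = 0.554×1680/(2×48.42) = 9.611 mm.

t = 9.61 mm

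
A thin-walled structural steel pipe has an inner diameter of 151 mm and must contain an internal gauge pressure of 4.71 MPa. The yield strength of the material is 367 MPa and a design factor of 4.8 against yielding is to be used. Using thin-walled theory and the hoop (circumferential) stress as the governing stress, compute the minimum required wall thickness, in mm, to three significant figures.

t = 4.65 mm

σ_allow = 367/4.8 = 76.46 MPa.
Hoop stress σ_h = pD/(2t), so t = pD/(2σ_allow) = 4.71×151/(2×76.46) = 4.651 mm.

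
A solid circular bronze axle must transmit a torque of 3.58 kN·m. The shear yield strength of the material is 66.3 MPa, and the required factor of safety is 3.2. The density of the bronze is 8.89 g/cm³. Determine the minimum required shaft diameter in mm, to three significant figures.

Allowable shear stress τ_allow = 66.3/3.2 = 20.72 MPa.
For a solid shaft τ = 16T/(πd³), so d³ = 16T/(π τ_allow) = 16×3580000/(π×20.72) = 880000 mm³.
d = (880000)^(1/3) = 95.83 mm.

d = 95.8 mm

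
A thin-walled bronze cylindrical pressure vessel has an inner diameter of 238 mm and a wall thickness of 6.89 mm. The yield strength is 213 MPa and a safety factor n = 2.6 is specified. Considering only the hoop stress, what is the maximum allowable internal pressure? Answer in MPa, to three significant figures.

σ_allow = 213/2.6 = 81.92 MPa.
σ_h = pD/(2t) → p_allow = 2σ_allow t/D = 2×81.92×6.89/238 = 4.743 MPa.

p_allow = 4.74 MPa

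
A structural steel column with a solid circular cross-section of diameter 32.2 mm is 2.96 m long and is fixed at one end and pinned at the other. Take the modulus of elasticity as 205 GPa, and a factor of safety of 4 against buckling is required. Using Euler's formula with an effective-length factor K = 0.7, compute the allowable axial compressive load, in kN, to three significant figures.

P_allow = 6.22 kN

I = πd⁴/64 = π×32.2⁴/64 = 52770 mm⁴.
Effective length L_e = KL = 0.7×2.96 m = 2072 mm.
Euler critical load P_cr = π²EI/L_e² = π²×205000×52770/2072² = 24870 N.
P_allow = P_cr/n = 24870/4 = 6217 N.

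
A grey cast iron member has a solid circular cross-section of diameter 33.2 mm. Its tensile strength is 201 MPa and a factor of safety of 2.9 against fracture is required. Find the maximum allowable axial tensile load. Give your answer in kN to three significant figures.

F_allow = 60.0 kN

σ_allow = 201/2.9 = 69.31 MPa.
A = πd²/4 = π×33.2²/4 = 865.7 mm².
F_allow = σ_allow × A = 69.31×865.7 = 60000 N.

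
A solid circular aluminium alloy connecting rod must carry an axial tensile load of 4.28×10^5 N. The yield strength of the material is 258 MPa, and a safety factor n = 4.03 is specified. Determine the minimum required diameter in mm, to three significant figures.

Allowable stress σ_allow = 258/4.03 = 64.02 MPa.
Required area A = F/σ_allow = 428000/64.02 = 6685 mm².
A = πd²/4 → d = √(4A/π) = 92.26 mm.

d = 92.3 mm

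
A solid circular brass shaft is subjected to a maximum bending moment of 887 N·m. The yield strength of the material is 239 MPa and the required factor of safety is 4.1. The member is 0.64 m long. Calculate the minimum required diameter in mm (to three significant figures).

d = 53.7 mm

σ_allow = 239/4.1 = 58.29 MPa.
For a solid circular section σ = 32M/(πd³), so d³ = 32M/(π σ_allow) = 32×887000/(π×58.29) = 155000 mm³.
d = 53.72 mm.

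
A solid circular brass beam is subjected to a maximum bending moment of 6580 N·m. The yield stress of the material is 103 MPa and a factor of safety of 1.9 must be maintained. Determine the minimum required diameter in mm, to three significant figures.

d = 107 mm

σ_allow = 103/1.9 = 54.21 MPa.
For a solid circular section σ = 32M/(πd³), so d³ = 32M/(π σ_allow) = 32×6580000/(π×54.21) = 1.236×10^6 mm³.
d = 107.3 mm.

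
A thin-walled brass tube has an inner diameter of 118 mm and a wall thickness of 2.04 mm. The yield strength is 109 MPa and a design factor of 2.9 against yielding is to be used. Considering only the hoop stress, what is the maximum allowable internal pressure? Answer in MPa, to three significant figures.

σ_allow = 109/2.9 = 37.59 MPa.
σ_h = pD/(2t) → p_allow = 2σ_allow t/D = 2×37.59×2.04/118 = 1.300 MPa.

p_allow = 1.30 MPa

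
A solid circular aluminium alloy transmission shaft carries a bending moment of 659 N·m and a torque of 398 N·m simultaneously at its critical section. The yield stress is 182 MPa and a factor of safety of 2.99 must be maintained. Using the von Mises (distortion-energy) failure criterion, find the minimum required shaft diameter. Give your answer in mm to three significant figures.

d = 49.9 mm

σ_allow = σ_y/n = 182/2.99 = 60.87 MPa.
For a solid shaft σ_b = 32M/(πd³) and τ = 16T/(πd³), so the von Mises stress is σ' = (16/πd³)·√(4M²+3T²).
√(4M²+3T²) = √(4×(659000)² + 3×(398000)²) = 1.487×10^6 N·mm.
d³ = 16×1.487×10^6/(π×60.87) = 124500 mm³.
d = 49.93 mm.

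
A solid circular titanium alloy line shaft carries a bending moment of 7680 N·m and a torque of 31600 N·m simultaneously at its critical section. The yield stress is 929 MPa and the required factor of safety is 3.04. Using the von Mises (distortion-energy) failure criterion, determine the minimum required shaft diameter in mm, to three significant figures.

σ_allow = σ_y/n = 929/3.04 = 305.6 MPa.
For a solid shaft σ_b = 32M/(πd³) and τ = 16T/(πd³), so the von Mises stress is σ' = (16/πd³)·√(4M²+3T²).
√(4M²+3T²) = √(4×(7.680×10^6)² + 3×(3.160×10^7)²) = 5.685×10^7 N·mm.
d³ = 16×5.685×10^7/(π×305.6) = 947400 mm³.
d = 98.22 mm.

d = 98.2 mm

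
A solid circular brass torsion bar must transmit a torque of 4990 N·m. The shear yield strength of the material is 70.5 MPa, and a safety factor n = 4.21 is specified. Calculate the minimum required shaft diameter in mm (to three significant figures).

d = 115 mm

Allowable shear stress τ_allow = 70.5/4.21 = 16.75 MPa.
For a solid shaft τ = 16T/(πd³), so d³ = 16T/(π τ_allow) = 16×4990000/(π×16.75) = 1.518×10^6 mm³.
d = (1.518×10^6)^(1/3) = 114.9 mm.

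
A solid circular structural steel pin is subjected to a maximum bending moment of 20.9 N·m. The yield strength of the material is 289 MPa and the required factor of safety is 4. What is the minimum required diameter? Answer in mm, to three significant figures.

σ_allow = 289/4 = 72.25 MPa.
For a solid circular section σ = 32M/(πd³), so d³ = 32M/(π σ_allow) = 32×20900/(π×72.25) = 2947 mm³.
d = 14.34 mm.

d = 14.3 mm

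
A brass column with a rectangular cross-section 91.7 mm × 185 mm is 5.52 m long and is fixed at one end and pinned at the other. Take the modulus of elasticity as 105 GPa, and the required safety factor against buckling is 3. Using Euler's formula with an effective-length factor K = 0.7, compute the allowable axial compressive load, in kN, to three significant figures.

P_allow = 275 kN

Buckling occurs about the weak axis: I_min = h·b³/12 = 185×91.7³/12 = 1.189×10^7 mm⁴ (b = 91.7 mm is the smaller dimension).
Effective length L_e = KL = 0.7×5.52 m = 3864 mm.
Euler critical load P_cr = π²EI/L_e² = π²×105000×1.189×10^7/3864² = 825100 N.
P_allow = P_cr/n = 825100/3 = 275000 N.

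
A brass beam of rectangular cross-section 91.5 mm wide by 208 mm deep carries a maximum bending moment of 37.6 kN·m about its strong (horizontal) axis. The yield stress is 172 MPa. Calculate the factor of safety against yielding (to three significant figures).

Section modulus S = bh²/6 = 91.5×208²/6 = 659800 mm³.
σ = M/S = 3.7600×10^7/659800 = 56.99 MPa.
n = 172/56.99 = 3.018.

n = 3.02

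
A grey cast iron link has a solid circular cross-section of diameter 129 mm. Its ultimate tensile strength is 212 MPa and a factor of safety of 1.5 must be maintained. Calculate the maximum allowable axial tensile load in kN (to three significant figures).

σ_allow = 212/1.5 = 141.3 MPa.
A = πd²/4 = π×129²/4 = 13070 mm².
F_allow = σ_allow × A = 141.3×13070 = 1.847×10^6 N.

F_allow = 1850 kN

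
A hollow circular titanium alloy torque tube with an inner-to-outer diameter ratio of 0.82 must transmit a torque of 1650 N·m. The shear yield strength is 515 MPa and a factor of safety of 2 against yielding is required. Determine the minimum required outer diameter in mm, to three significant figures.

τ_allow = 515/2 = 257.5 MPa.
For a hollow shaft τ = 16T/[πd_o³(1−k⁴)] with k = 0.82, so 1−k⁴ = 0.5479.
d_o³ = 16T/[π τ_allow (1−k⁴)] = 16×1650000/(π×257.5×0.5479) = 59570 mm³.
d_o = 39.05 mm.

d_o = 39.1 mm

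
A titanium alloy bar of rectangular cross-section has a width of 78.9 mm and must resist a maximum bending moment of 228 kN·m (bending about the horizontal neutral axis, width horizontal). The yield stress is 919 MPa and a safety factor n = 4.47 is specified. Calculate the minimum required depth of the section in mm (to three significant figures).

h = 290 mm

σ_allow = 919/4.47 = 205.6 MPa.
For a rectangular section σ = 6M/(bh²), so h² = 6M/(b σ_allow) = 6×2.2800×10^8/(78.9×205.6) = 84330 mm².
h = 290.4 mm.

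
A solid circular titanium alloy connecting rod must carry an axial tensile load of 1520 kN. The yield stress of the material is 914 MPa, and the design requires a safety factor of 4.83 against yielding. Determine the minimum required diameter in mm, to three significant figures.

d = 101 mm

Allowable stress σ_allow = 914/4.83 = 189.2 MPa.
Required area A = F/σ_allow = 1520000/189.2 = 8032 mm².
A = πd²/4 → d = √(4A/π) = 101.1 mm.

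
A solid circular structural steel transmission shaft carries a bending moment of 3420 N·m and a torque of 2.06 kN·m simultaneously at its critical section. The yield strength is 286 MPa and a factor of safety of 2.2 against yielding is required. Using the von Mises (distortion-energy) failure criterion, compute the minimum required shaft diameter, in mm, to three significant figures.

σ_allow = σ_y/n = 286/2.2 = 130.0 MPa.
For a solid shaft σ_b = 32M/(πd³) and τ = 16T/(πd³), so the von Mises stress is σ' = (16/πd³)·√(4M²+3T²).
√(4M²+3T²) = √(4×(3.420×10^6)² + 3×(2.060×10^6)²) = 7.715×10^6 N·mm.
d³ = 16×7.715×10^6/(π×130.0) = 302200 mm³.
d = 67.11 mm.

d = 67.1 mm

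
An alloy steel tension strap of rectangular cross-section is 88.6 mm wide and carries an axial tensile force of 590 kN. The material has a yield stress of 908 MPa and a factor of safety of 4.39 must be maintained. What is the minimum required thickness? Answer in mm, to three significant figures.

σ_allow = 908/4.39 = 206.8 MPa.
Required area A = F/σ_allow = 590000/206.8 = 2853 mm².
t = A/w = 2853/88.6 = 32.20 mm.

t = 32.2 mm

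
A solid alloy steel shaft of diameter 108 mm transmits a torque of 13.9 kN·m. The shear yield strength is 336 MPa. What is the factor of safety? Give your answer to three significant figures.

τ = 16T/(πd³) = 16×1.3900×10^7/(π×108³) = 56.20 MPa.
n = τ_limit/τ = 336/56.20 = 5.979.

n = 5.98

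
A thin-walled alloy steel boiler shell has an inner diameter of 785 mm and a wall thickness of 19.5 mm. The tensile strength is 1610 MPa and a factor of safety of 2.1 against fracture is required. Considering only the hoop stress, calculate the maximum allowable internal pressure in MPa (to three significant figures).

σ_allow = 1610/2.1 = 766.7 MPa.
σ_h = pD/(2t) → p_allow = 2σ_allow t/D = 2×766.7×19.5/785 = 38.09 MPa.

p_allow = 38.1 MPa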